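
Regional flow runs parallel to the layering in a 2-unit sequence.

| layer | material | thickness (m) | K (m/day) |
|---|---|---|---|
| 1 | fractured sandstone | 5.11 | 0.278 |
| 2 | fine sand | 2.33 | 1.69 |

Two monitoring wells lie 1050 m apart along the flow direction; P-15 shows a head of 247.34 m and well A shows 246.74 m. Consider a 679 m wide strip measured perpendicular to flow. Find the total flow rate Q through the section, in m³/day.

2.08

Flow is parallel to layering, so each bed carries its own Darcy discharge and the transmissivities add.
Σ(K_i·b_i) = 0.278×5.11 + 1.69×2.33 = 5.358 m²/day.
Hydraulic gradient i = (247.34 − 246.74) / 1050 = 0.6 / 1050 = 0.0005714.
Q = Σ(K_i·b_i) · W · i = 5.358 × 679 × 0.0005714 = 2.079 m³/day.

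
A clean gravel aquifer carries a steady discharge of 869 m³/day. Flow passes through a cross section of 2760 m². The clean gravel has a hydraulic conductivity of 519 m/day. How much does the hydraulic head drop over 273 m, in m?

0.166

From Q = K·A·i, i = Q / (K·A) = 869 / (519.0 × 2760) = 0.0006067.
Head loss Δh = i · L = 0.0006067 × 273 = 0.1656 m.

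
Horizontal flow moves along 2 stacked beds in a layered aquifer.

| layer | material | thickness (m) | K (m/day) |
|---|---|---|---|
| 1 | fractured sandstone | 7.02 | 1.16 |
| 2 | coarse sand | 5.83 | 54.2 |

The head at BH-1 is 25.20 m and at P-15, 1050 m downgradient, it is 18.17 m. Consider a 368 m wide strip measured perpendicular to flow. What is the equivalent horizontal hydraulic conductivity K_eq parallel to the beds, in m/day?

25.2

Flow is parallel to layering, so each bed carries its own Darcy discharge and the transmissivities add.
Σ(K_i·b_i) = 1.16×7.02 + 54.2×5.83 = 324.1 m²/day.
Total thickness b = 12.85 m, so K_eq = Σ(K_i·b_i)/b = 25.22 m/day.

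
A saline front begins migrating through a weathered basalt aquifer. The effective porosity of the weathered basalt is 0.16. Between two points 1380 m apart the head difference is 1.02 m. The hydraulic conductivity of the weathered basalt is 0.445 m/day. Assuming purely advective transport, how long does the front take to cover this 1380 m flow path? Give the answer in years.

Hydraulic gradient i = Δh / L = 1.02 / 1380 = 0.0007391.
Darcy flux q = K · i = 0.4450 × 0.0007391 = 0.0003289 m/day.
Seepage velocity v = q / n_e = 0.0003289 / 0.16 = 0.002056 m/day.
Travel time t = L / v = 1380 / 0.002056 = 6.713e+05 days = 1838 years.

1840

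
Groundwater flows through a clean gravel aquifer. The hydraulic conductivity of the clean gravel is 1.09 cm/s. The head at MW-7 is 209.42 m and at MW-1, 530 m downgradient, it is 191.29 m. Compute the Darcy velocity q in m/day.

32.2

Convert K: 1.09 cm/s × 864 = 941.8 m/day.
Hydraulic gradient i = (209.42 − 191.29) / 530 = 18.13 / 530 = 0.03421.
Specific discharge q = K · i = 941.8 × 0.03421 = 32.22 m/day.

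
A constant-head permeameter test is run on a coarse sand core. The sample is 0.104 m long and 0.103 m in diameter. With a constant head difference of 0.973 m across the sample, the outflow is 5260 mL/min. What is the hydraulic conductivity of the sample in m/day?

Cross-sectional area A = π·(d/2)² = π × (0.103/2)² = 0.008332 m².
Convert discharge: 5260 mL/min = 8.767e-05 m³/s.
Darcy's law rearranged: K = Q·L / (A·Δh) = 8.767e-05 × 0.104 / (0.008332 × 0.973) = 0.001125 m/s = 97.16 m/day.

97.2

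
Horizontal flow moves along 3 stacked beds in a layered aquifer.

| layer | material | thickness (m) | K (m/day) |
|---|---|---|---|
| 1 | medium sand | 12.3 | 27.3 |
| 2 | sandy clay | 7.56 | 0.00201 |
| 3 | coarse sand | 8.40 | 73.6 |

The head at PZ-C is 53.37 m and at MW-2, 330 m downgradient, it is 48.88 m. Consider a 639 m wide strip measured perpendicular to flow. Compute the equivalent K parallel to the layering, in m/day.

33.8

Flow is parallel to layering, so each bed carries its own Darcy discharge and the transmissivities add.
Σ(K_i·b_i) = 27.3×12.3 + 0.00201×7.56 + 73.6×8.40 = 954.0 m²/day.
Total thickness b = 28.26 m, so K_eq = Σ(K_i·b_i)/b = 33.76 m/day.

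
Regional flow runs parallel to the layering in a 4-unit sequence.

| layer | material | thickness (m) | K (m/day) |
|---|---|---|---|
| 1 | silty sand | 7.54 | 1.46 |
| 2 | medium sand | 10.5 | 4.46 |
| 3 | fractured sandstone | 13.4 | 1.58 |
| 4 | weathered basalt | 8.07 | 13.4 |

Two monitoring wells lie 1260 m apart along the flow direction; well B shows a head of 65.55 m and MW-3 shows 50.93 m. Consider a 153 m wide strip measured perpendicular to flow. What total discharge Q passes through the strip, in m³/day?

332

Flow is parallel to layering, so each bed carries its own Darcy discharge and the transmissivities add.
Σ(K_i·b_i) = 1.46×7.54 + 4.46×10.5 + 1.58×13.4 + 13.4×8.07 = 187.1 m²/day.
Hydraulic gradient i = (65.55 − 50.93) / 1260 = 14.62 / 1260 = 0.01160.
Q = Σ(K_i·b_i) · W · i = 187.1 × 153 × 0.01160 = 332.2 m³/day.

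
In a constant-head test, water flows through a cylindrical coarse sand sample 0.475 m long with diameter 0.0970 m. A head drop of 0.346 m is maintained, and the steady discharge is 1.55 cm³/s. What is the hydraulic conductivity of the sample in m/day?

Cross-sectional area A = π·(d/2)² = π × (0.0970/2)² = 0.007390 m².
Convert discharge: 1.55 cm³/s = 1.550e-06 m³/s.
Darcy's law rearranged: K = Q·L / (A·Δh) = 1.550e-06 × 0.475 / (0.007390 × 0.346) = 0.0002879 m/s = 24.88 m/day.

24.9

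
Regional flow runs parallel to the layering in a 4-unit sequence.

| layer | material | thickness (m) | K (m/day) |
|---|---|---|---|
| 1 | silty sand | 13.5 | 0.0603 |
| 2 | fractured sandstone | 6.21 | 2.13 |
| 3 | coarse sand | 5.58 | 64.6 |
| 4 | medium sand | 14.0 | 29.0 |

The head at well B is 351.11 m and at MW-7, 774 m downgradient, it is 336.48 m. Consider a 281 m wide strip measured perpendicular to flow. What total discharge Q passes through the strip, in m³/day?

Flow is parallel to layering, so each bed carries its own Darcy discharge and the transmissivities add.
Σ(K_i·b_i) = 0.0603×13.5 + 2.13×6.21 + 64.6×5.58 + 29.0×14.0 = 780.5 m²/day.
Hydraulic gradient i = (351.11 − 336.48) / 774 = 14.63 / 774 = 0.01890.
Q = Σ(K_i·b_i) · W · i = 780.5 × 281 × 0.01890 = 4146 m³/day.

4150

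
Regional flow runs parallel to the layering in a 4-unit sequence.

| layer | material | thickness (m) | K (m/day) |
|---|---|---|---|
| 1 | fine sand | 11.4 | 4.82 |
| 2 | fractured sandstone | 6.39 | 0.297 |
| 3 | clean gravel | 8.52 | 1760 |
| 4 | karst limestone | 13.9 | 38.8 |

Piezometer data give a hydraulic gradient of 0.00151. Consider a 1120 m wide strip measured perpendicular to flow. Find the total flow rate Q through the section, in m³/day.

26400

Flow is parallel to layering, so each bed carries its own Darcy discharge and the transmissivities add.
Σ(K_i·b_i) = 4.82×11.4 + 0.297×6.39 + 1760×8.52 + 38.8×13.9 = 15591 m²/day.
Hydraulic gradient i = 0.00151.
Q = Σ(K_i·b_i) · W · i = 15591 × 1120 × 0.001510 = 26368 m³/day.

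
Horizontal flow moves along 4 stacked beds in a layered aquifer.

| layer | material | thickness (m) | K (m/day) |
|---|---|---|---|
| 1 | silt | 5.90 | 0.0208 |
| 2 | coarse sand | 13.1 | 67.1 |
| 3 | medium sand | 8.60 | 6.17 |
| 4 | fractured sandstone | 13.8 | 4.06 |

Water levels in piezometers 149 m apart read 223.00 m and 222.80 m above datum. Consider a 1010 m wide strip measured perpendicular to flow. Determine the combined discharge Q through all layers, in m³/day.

Flow is parallel to layering, so each bed carries its own Darcy discharge and the transmissivities add.
Σ(K_i·b_i) = 0.0208×5.90 + 67.1×13.1 + 6.17×8.60 + 4.06×13.8 = 988.2 m²/day.
Hydraulic gradient i = (223.00 − 222.80) / 149 = 0.2 / 149 = 0.001342.
Q = Σ(K_i·b_i) · W · i = 988.2 × 1010 × 0.001342 = 1340 m³/day.

1340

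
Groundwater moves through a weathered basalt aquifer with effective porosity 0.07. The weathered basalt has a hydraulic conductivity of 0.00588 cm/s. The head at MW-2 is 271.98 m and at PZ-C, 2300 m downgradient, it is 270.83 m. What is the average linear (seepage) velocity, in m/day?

Convert K: 0.00588 cm/s × 864 = 5.080 m/day.
Hydraulic gradient i = (271.98 − 270.83) / 2300 = 1.15 / 2300 = 0.0005000.
Darcy flux q = K · i = 5.080 × 0.0005000 = 0.002540 m/day.
Seepage velocity v = q / n_e = 0.002540 / 0.07 = 0.03629 m/day.

0.0363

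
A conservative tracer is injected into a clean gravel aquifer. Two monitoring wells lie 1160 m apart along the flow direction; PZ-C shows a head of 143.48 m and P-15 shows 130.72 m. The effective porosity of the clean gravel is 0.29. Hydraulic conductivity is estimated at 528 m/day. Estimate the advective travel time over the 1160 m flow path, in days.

Hydraulic gradient i = (143.48 − 130.72) / 1160 = 12.76 / 1160 = 0.01100.
Darcy flux q = K · i = 528.0 × 0.01100 = 5.808 m/day.
Seepage velocity v = q / n_e = 5.808 / 0.29 = 20.03 m/day.
Travel time t = L / v = 1160 / 20.03 = 57.92 days.

57.9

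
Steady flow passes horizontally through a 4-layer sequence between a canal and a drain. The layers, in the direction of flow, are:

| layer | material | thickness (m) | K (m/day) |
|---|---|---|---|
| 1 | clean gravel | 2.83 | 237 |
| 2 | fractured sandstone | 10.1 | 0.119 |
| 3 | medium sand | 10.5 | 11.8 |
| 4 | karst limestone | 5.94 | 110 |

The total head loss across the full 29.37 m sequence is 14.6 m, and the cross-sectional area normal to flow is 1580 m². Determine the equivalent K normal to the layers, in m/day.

Flow is perpendicular to layering, so the layers act in series and the equivalent K is the thickness-weighted harmonic mean.
Total thickness L = 2.83 + 10.1 + 10.5 + 5.94 = 29.37 m.
Σ(b_i/K_i) = 2.83/237 + 10.1/0.119 + 10.5/11.8 + 5.94/110 = 85.83 d.
K_eq = L / Σ(b_i/K_i) = 29.37 / 85.83 = 0.3422 m/day.

0.342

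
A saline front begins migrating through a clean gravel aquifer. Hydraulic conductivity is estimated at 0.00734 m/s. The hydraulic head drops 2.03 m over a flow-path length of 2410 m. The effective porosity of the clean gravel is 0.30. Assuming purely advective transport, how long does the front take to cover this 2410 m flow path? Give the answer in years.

3.71

Convert K: 0.00734 m/s × 86400 = 634.2 m/day.
Hydraulic gradient i = Δh / L = 2.03 / 2410 = 0.0008423.
Darcy flux q = K · i = 634.2 × 0.0008423 = 0.5342 m/day.
Seepage velocity v = q / n_e = 0.5342 / 0.30 = 1.781 m/day.
Travel time t = L / v = 2410 / 1.781 = 1353 days = 3.706 years.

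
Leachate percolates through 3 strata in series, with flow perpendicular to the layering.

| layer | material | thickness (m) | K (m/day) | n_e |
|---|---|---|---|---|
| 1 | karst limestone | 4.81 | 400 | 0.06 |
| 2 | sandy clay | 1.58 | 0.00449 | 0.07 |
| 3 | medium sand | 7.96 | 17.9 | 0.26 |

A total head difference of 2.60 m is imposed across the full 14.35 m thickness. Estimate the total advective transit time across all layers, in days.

335

With flow normal to the layers, continuity requires the same specific discharge q through every layer.
Σ(b_i/K_i) = 4.81/400 + 1.58/0.00449 + 7.96/17.9 = 352.3 d.
q = Δh / Σ(b_i/K_i) = 2.60 / 352.3 = 0.007379 m/day.
In each layer the seepage velocity is v_i = q/n_i, so the layer transit time is t_i = b_i·n_i / q:
  layer 1 (karst limestone): t_1 = 4.81 × 0.06 / 0.007379 = 39.11 d
  layer 2 (sandy clay): t_2 = 1.58 × 0.07 / 0.007379 = 14.99 d
  layer 3 (medium sand): t_3 = 7.96 × 0.26 / 0.007379 = 280.5 d
Total t = Σ t_i = 334.6 days.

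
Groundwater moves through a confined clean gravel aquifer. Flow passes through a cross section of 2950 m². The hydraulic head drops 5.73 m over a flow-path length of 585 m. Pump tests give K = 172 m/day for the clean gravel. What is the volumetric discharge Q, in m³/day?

Hydraulic gradient i = Δh / L = 5.73 / 585 = 0.009795.
Darcy's law: Q = K · A · i = 172.0 × 2950 × 0.009795 = 4970 m³/day.

4970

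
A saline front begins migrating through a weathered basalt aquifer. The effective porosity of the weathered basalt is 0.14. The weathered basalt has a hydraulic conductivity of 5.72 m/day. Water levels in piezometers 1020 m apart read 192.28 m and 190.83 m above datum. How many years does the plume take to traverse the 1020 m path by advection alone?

Hydraulic gradient i = (192.28 − 190.83) / 1020 = 1.45 / 1020 = 0.001422.
Darcy flux q = K · i = 5.720 × 0.001422 = 0.008131 m/day.
Seepage velocity v = q / n_e = 0.008131 / 0.14 = 0.05808 m/day.
Travel time t = L / v = 1020 / 0.05808 = 17562 days = 48.08 years.

48.1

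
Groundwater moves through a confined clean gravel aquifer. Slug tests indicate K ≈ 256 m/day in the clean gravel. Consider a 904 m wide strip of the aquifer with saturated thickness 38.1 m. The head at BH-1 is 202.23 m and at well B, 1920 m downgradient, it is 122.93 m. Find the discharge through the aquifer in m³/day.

364000

Cross-sectional area A = 904 × 38.1 = 34442 m².
Hydraulic gradient i = (202.23 − 122.93) / 1920 = 79.3 / 1920 = 0.04130.
Darcy's law: Q = K · A · i = 256.0 × 34442 × 0.04130 = 3.642e+05 m³/day.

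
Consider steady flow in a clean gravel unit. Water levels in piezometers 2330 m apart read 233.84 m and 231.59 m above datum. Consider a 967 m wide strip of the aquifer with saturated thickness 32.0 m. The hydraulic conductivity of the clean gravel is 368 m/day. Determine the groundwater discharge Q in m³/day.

Cross-sectional area A = 967 × 32.0 = 30944 m².
Hydraulic gradient i = (233.84 − 231.59) / 2330 = 2.25 / 2330 = 0.0009657.
Darcy's law: Q = K · A · i = 368.0 × 30944 × 0.0009657 = 10996 m³/day.

11000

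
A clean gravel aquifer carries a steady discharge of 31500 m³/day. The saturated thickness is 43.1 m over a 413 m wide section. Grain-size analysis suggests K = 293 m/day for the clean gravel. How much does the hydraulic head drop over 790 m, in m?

4.77

Cross-sectional area A = 413 × 43.1 = 17800 m².
From Q = K·A·i, i = Q / (K·A) = 31500 / (293.0 × 17800) = 0.006040.
Head loss Δh = i · L = 0.006040 × 790 = 4.771 m.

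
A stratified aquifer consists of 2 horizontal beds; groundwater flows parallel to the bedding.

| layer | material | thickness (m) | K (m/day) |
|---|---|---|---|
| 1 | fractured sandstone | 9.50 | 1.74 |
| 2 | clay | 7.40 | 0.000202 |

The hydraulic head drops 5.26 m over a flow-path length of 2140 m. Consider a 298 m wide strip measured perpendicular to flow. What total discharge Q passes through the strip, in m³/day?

Flow is parallel to layering, so each bed carries its own Darcy discharge and the transmissivities add.
Σ(K_i·b_i) = 1.74×9.50 + 0.000202×7.40 = 16.53 m²/day.
Hydraulic gradient i = Δh / L = 5.26 / 2140 = 0.002458.
Q = Σ(K_i·b_i) · W · i = 16.53 × 298 × 0.002458 = 12.11 m³/day.

12.1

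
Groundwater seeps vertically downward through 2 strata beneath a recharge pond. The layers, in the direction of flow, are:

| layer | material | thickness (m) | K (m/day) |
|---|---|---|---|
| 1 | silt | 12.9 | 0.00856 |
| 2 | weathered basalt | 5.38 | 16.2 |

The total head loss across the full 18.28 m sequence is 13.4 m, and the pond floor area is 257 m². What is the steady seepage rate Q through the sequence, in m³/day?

2.28

Flow is perpendicular to layering, so the layers act in series and the equivalent K is the thickness-weighted harmonic mean.
Total thickness L = 12.9 + 5.38 = 18.28 m.
Σ(b_i/K_i) = 12.9/0.00856 + 5.38/16.2 = 1507 d.
K_eq = L / Σ(b_i/K_i) = 18.28 / 1507 = 0.01213 m/day.
Q = K_eq · A · (Δh/L) = 0.01213 × 257 × (13.4/18.28) = 2.285 m³/day.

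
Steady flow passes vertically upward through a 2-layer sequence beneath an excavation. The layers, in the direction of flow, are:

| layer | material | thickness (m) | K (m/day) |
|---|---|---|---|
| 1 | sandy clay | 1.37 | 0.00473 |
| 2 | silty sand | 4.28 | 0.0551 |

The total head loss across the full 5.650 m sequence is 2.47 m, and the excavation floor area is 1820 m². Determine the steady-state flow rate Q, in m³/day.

12.2

Flow is perpendicular to layering, so the layers act in series and the equivalent K is the thickness-weighted harmonic mean.
Total thickness L = 1.37 + 4.28 = 5.650 m.
Σ(b_i/K_i) = 1.37/0.00473 + 4.28/0.0551 = 367.3 d.
K_eq = L / Σ(b_i/K_i) = 5.650 / 367.3 = 0.01538 m/day.
Q = K_eq · A · (Δh/L) = 0.01538 × 1820 × (2.47/5.650) = 12.24 m³/day.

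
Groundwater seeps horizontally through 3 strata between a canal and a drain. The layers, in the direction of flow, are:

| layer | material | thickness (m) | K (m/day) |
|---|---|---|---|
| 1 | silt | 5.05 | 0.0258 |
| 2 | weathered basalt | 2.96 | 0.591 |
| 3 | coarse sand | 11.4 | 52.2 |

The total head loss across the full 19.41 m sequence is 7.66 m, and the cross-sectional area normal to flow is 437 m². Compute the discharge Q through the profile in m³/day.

16.7

Flow is perpendicular to layering, so the layers act in series and the equivalent K is the thickness-weighted harmonic mean.
Total thickness L = 5.05 + 2.96 + 11.4 = 19.41 m.
Σ(b_i/K_i) = 5.05/0.0258 + 2.96/0.591 + 11.4/52.2 = 201.0 d.
K_eq = L / Σ(b_i/K_i) = 19.41 / 201.0 = 0.09658 m/day.
Q = K_eq · A · (Δh/L) = 0.09658 × 437 × (7.66/19.41) = 16.66 m³/day.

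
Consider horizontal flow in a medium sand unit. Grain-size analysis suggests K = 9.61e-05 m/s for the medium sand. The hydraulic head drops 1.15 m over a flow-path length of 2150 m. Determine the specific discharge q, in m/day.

Convert K: 9.61e-05 m/s × 86400 = 8.303 m/day.
Hydraulic gradient i = Δh / L = 1.15 / 2150 = 0.0005349.
Specific discharge q = K · i = 8.303 × 0.0005349 = 0.004441 m/day.

0.00444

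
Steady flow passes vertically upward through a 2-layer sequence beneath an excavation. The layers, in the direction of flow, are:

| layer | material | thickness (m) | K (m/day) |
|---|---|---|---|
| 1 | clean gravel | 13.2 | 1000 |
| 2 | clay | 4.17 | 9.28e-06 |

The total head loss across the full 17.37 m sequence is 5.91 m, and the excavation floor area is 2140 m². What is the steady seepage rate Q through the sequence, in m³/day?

Flow is perpendicular to layering, so the layers act in series and the equivalent K is the thickness-weighted harmonic mean.
Total thickness L = 13.2 + 4.17 = 17.37 m.
Σ(b_i/K_i) = 13.2/1000 + 4.17/9.28e-06 = 4.494e+05 d.
K_eq = L / Σ(b_i/K_i) = 17.37 / 4.494e+05 = 3.866e-05 m/day.
Q = K_eq · A · (Δh/L) = 3.866e-05 × 2140 × (5.91/17.37) = 0.02815 m³/day.

0.0281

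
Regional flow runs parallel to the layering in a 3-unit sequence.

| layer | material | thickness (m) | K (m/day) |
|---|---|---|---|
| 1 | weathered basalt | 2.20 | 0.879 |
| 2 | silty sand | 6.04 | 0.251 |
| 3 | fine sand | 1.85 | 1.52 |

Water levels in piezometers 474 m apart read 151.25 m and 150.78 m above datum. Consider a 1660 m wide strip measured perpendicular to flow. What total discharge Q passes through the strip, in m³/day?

Flow is parallel to layering, so each bed carries its own Darcy discharge and the transmissivities add.
Σ(K_i·b_i) = 0.879×2.20 + 0.251×6.04 + 1.52×1.85 = 6.262 m²/day.
Hydraulic gradient i = (151.25 − 150.78) / 474 = 0.47 / 474 = 0.0009916.
Q = Σ(K_i·b_i) · W · i = 6.262 × 1660 × 0.0009916 = 10.31 m³/day.

10.3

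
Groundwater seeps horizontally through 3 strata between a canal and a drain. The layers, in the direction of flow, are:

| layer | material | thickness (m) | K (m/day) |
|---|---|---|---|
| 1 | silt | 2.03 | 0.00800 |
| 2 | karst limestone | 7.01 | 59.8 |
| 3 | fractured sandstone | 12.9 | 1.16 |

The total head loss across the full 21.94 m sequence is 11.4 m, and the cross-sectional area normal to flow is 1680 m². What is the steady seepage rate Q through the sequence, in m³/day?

Flow is perpendicular to layering, so the layers act in series and the equivalent K is the thickness-weighted harmonic mean.
Total thickness L = 2.03 + 7.01 + 12.9 = 21.94 m.
Σ(b_i/K_i) = 2.03/0.00800 + 7.01/59.8 + 12.9/1.16 = 265.0 d.
K_eq = L / Σ(b_i/K_i) = 21.94 / 265.0 = 0.08280 m/day.
Q = K_eq · A · (Δh/L) = 0.08280 × 1680 × (11.4/21.94) = 72.27 m³/day.

72.3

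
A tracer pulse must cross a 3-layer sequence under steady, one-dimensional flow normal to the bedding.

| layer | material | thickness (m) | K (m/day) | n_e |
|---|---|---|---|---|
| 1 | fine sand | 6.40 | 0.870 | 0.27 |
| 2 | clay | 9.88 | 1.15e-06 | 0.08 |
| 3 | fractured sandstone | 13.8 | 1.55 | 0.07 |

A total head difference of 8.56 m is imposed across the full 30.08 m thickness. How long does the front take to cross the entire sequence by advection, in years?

9570

With flow normal to the layers, continuity requires the same specific discharge q through every layer.
Σ(b_i/K_i) = 6.40/0.870 + 9.88/1.15e-06 + 13.8/1.55 = 8.591e+06 d.
q = Δh / Σ(b_i/K_i) = 8.56 / 8.591e+06 = 9.964e-07 m/day.
In each layer the seepage velocity is v_i = q/n_i, so the layer transit time is t_i = b_i·n_i / q:
  layer 1 (fine sand): t_1 = 6.40 × 0.27 / 9.964e-07 = 1.734e+06 d
  layer 2 (clay): t_2 = 9.88 × 0.08 / 9.964e-07 = 7.933e+05 d
  layer 3 (fractured sandstone): t_3 = 13.8 × 0.07 / 9.964e-07 = 9.695e+05 d
Total t = Σ t_i = 3.497e+06 days = 9575 years.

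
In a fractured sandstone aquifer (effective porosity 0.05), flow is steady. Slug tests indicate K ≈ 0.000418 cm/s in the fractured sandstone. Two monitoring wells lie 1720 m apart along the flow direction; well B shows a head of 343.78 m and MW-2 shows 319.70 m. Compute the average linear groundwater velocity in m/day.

Convert K: 0.000418 cm/s × 864 = 0.3612 m/day.
Hydraulic gradient i = (343.78 − 319.70) / 1720 = 24.08 / 1720 = 0.01400.
Darcy flux q = K · i = 0.3612 × 0.01400 = 0.005056 m/day.
Seepage velocity v = q / n_e = 0.005056 / 0.05 = 0.1011 m/day.

0.101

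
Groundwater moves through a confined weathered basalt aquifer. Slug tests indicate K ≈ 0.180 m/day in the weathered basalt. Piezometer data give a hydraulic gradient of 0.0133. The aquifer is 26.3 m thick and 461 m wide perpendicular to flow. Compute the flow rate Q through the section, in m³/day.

Cross-sectional area A = 461 × 26.3 = 12124 m².
Hydraulic gradient i = 0.0133.
Darcy's law: Q = K · A · i = 0.1800 × 12124 × 0.01330 = 29.03 m³/day.

29.0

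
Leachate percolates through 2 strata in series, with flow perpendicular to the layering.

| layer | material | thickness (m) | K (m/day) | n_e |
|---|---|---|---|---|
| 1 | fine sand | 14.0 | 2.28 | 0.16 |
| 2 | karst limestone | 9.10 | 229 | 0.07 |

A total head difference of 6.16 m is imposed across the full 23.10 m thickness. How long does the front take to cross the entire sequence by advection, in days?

With flow normal to the layers, continuity requires the same specific discharge q through every layer.
Σ(b_i/K_i) = 14.0/2.28 + 9.10/229 = 6.180 d.
q = Δh / Σ(b_i/K_i) = 6.16 / 6.180 = 0.9967 m/day.
In each layer the seepage velocity is v_i = q/n_i, so the layer transit time is t_i = b_i·n_i / q:
  layer 1 (fine sand): t_1 = 14.0 × 0.16 / 0.9967 = 2.247 d
  layer 2 (karst limestone): t_2 = 9.10 × 0.07 / 0.9967 = 0.6391 d
Total t = Σ t_i = 2.886 days.

2.89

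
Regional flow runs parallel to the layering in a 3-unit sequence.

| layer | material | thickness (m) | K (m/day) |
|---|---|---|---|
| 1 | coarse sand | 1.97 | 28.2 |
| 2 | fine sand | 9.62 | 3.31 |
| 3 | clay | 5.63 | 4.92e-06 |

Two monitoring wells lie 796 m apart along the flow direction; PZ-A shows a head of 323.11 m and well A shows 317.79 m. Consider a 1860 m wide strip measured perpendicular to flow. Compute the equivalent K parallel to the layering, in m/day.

Flow is parallel to layering, so each bed carries its own Darcy discharge and the transmissivities add.
Σ(K_i·b_i) = 28.2×1.97 + 3.31×9.62 + 4.92e-06×5.63 = 87.40 m²/day.
Total thickness b = 17.22 m, so K_eq = Σ(K_i·b_i)/b = 5.075 m/day.

5.08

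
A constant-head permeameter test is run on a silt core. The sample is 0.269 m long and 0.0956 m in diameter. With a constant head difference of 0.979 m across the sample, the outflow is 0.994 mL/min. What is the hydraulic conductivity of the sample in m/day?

Cross-sectional area A = π·(d/2)² = π × (0.0956/2)² = 0.007178 m².
Convert discharge: 0.994 mL/min = 1.657e-08 m³/s.
Darcy's law rearranged: K = Q·L / (A·Δh) = 1.657e-08 × 0.269 / (0.007178 × 0.979) = 6.342e-07 m/s = 0.05479 m/day.

0.0548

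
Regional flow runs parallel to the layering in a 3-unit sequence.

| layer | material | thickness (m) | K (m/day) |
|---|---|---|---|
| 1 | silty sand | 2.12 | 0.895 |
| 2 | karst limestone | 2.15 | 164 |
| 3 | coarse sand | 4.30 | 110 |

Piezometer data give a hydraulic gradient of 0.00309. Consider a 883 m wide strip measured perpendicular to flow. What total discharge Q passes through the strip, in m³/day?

2260

Flow is parallel to layering, so each bed carries its own Darcy discharge and the transmissivities add.
Σ(K_i·b_i) = 0.895×2.12 + 164×2.15 + 110×4.30 = 827.5 m²/day.
Hydraulic gradient i = 0.00309.
Q = Σ(K_i·b_i) · W · i = 827.5 × 883 × 0.003090 = 2258 m³/day.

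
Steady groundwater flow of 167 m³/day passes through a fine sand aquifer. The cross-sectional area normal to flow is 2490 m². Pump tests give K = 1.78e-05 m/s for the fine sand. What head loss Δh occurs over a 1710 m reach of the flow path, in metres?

Convert K: 1.78e-05 m/s × 86400 = 1.538 m/day.
From Q = K·A·i, i = Q / (K·A) = 167 / (1.538 × 2490) = 0.04361.
Head loss Δh = i · L = 0.04361 × 1710 = 74.57 m.

74.6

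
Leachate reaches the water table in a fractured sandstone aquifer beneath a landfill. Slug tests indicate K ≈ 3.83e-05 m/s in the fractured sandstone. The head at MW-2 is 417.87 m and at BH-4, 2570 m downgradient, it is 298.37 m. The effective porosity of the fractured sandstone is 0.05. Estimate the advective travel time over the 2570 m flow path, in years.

Convert K: 3.83e-05 m/s × 86400 = 3.309 m/day.
Hydraulic gradient i = (417.87 − 298.37) / 2570 = 119.5 / 2570 = 0.04650.
Darcy flux q = K · i = 3.309 × 0.04650 = 0.1539 m/day.
Seepage velocity v = q / n_e = 0.1539 / 0.05 = 3.077 m/day.
Travel time t = L / v = 2570 / 3.077 = 835.1 days = 2.286 years.

2.29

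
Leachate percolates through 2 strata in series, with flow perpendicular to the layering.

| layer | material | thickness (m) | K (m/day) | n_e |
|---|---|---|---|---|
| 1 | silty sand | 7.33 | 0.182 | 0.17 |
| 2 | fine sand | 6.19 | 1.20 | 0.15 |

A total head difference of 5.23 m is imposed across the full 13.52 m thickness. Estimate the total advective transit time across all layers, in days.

18.9

With flow normal to the layers, continuity requires the same specific discharge q through every layer.
Σ(b_i/K_i) = 7.33/0.182 + 6.19/1.20 = 45.43 d.
q = Δh / Σ(b_i/K_i) = 5.23 / 45.43 = 0.1151 m/day.
In each layer the seepage velocity is v_i = q/n_i, so the layer transit time is t_i = b_i·n_i / q:
  layer 1 (silty sand): t_1 = 7.33 × 0.17 / 0.1151 = 10.82 d
  layer 2 (fine sand): t_2 = 6.19 × 0.15 / 0.1151 = 8.066 d
Total t = Σ t_i = 18.89 days.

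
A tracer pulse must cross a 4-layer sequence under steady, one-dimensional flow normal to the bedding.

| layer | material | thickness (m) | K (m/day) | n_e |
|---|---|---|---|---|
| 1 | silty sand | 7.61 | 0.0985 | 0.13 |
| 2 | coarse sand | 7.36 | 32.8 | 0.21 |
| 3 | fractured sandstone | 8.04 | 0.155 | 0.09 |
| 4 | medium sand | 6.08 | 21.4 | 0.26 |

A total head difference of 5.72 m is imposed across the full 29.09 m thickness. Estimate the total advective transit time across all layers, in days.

With flow normal to the layers, continuity requires the same specific discharge q through every layer.
Σ(b_i/K_i) = 7.61/0.0985 + 7.36/32.8 + 8.04/0.155 + 6.08/21.4 = 129.6 d.
q = Δh / Σ(b_i/K_i) = 5.72 / 129.6 = 0.04412 m/day.
In each layer the seepage velocity is v_i = q/n_i, so the layer transit time is t_i = b_i·n_i / q:
  layer 1 (silty sand): t_1 = 7.61 × 0.13 / 0.04412 = 22.42 d
  layer 2 (coarse sand): t_2 = 7.36 × 0.21 / 0.04412 = 35.03 d
  layer 3 (fractured sandstone): t_3 = 8.04 × 0.09 / 0.04412 = 16.40 d
  layer 4 (medium sand): t_4 = 6.08 × 0.26 / 0.04412 = 35.83 d
Total t = Σ t_i = 109.7 days.

110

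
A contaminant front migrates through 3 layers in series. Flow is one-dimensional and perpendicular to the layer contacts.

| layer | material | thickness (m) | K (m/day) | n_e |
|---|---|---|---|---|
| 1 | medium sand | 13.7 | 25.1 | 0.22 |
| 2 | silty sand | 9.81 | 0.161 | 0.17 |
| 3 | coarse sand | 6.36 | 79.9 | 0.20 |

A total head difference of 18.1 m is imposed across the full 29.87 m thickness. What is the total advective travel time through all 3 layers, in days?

20.2

With flow normal to the layers, continuity requires the same specific discharge q through every layer.
Σ(b_i/K_i) = 13.7/25.1 + 9.81/0.161 + 6.36/79.9 = 61.56 d.
q = Δh / Σ(b_i/K_i) = 18.1 / 61.56 = 0.2940 m/day.
In each layer the seepage velocity is v_i = q/n_i, so the layer transit time is t_i = b_i·n_i / q:
  layer 1 (medium sand): t_1 = 13.7 × 0.22 / 0.2940 = 10.25 d
  layer 2 (silty sand): t_2 = 9.81 × 0.17 / 0.2940 = 5.672 d
  layer 3 (coarse sand): t_3 = 6.36 × 0.20 / 0.2940 = 4.326 d
Total t = Σ t_i = 20.25 days.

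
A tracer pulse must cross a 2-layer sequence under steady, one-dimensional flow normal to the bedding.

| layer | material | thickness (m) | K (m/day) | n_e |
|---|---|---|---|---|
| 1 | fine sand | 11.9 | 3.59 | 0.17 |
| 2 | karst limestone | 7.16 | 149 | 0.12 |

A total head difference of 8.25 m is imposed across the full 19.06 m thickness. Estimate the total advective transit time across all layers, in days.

With flow normal to the layers, continuity requires the same specific discharge q through every layer.
Σ(b_i/K_i) = 11.9/3.59 + 7.16/149 = 3.363 d.
q = Δh / Σ(b_i/K_i) = 8.25 / 3.363 = 2.453 m/day.
In each layer the seepage velocity is v_i = q/n_i, so the layer transit time is t_i = b_i·n_i / q:
  layer 1 (fine sand): t_1 = 11.9 × 0.17 / 2.453 = 0.8246 d
  layer 2 (karst limestone): t_2 = 7.16 × 0.12 / 2.453 = 0.3502 d
Total t = Σ t_i = 1.175 days.

1.17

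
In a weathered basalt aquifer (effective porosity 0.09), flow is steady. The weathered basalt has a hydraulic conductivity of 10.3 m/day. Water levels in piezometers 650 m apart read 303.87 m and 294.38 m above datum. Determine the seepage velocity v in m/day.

Hydraulic gradient i = (303.87 − 294.38) / 650 = 9.49 / 650 = 0.01460.
Darcy flux q = K · i = 10.30 × 0.01460 = 0.1504 m/day.
Seepage velocity v = q / n_e = 0.1504 / 0.09 = 1.671 m/day.

1.67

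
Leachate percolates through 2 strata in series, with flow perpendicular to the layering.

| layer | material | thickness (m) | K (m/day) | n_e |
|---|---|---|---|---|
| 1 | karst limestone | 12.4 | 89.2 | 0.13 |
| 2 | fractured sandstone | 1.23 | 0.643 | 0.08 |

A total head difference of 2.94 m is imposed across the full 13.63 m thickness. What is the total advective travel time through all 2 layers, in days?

1.19

With flow normal to the layers, continuity requires the same specific discharge q through every layer.
Σ(b_i/K_i) = 12.4/89.2 + 1.23/0.643 = 2.052 d.
q = Δh / Σ(b_i/K_i) = 2.94 / 2.052 = 1.433 m/day.
In each layer the seepage velocity is v_i = q/n_i, so the layer transit time is t_i = b_i·n_i / q:
  layer 1 (karst limestone): t_1 = 12.4 × 0.13 / 1.433 = 1.125 d
  layer 2 (fractured sandstone): t_2 = 1.23 × 0.08 / 1.433 = 0.06868 d
Total t = Σ t_i = 1.194 days.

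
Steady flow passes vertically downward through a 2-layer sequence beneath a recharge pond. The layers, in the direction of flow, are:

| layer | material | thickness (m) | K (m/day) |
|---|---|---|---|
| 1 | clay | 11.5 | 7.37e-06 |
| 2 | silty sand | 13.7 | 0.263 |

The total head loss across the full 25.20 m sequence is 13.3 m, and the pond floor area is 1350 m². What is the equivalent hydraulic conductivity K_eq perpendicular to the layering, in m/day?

Flow is perpendicular to layering, so the layers act in series and the equivalent K is the thickness-weighted harmonic mean.
Total thickness L = 11.5 + 13.7 = 25.20 m.
Σ(b_i/K_i) = 11.5/7.37e-06 + 13.7/0.263 = 1.560e+06 d.
K_eq = L / Σ(b_i/K_i) = 25.20 / 1.560e+06 = 1.615e-05 m/day.

1.61e-05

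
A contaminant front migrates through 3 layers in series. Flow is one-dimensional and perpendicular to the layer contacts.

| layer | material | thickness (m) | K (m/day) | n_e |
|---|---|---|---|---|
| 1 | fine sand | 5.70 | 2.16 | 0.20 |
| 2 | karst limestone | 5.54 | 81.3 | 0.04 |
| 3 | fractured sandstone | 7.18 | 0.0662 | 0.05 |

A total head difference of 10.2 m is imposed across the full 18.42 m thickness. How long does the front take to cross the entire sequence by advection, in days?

With flow normal to the layers, continuity requires the same specific discharge q through every layer.
Σ(b_i/K_i) = 5.70/2.16 + 5.54/81.3 + 7.18/0.0662 = 111.2 d.
q = Δh / Σ(b_i/K_i) = 10.2 / 111.2 = 0.09175 m/day.
In each layer the seepage velocity is v_i = q/n_i, so the layer transit time is t_i = b_i·n_i / q:
  layer 1 (fine sand): t_1 = 5.70 × 0.20 / 0.09175 = 12.42 d
  layer 2 (karst limestone): t_2 = 5.54 × 0.04 / 0.09175 = 2.415 d
  layer 3 (fractured sandstone): t_3 = 7.18 × 0.05 / 0.09175 = 3.913 d
Total t = Σ t_i = 18.75 days.

18.8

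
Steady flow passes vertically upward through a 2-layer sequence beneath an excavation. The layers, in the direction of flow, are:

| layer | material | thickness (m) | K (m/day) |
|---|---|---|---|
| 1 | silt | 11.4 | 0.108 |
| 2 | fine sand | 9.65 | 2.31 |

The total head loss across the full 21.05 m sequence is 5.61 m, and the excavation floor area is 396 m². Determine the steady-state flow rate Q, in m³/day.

20.2

Flow is perpendicular to layering, so the layers act in series and the equivalent K is the thickness-weighted harmonic mean.
Total thickness L = 11.4 + 9.65 = 21.05 m.
Σ(b_i/K_i) = 11.4/0.108 + 9.65/2.31 = 109.7 d.
K_eq = L / Σ(b_i/K_i) = 21.05 / 109.7 = 0.1918 m/day.
Q = K_eq · A · (Δh/L) = 0.1918 × 396 × (5.61/21.05) = 20.25 m³/day.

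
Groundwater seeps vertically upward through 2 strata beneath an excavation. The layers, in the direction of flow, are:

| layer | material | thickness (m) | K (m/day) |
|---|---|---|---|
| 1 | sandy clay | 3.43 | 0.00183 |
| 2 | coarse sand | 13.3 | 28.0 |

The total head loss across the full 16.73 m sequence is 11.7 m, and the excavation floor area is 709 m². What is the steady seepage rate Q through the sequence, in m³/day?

Flow is perpendicular to layering, so the layers act in series and the equivalent K is the thickness-weighted harmonic mean.
Total thickness L = 3.43 + 13.3 = 16.73 m.
Σ(b_i/K_i) = 3.43/0.00183 + 13.3/28.0 = 1875 d.
K_eq = L / Σ(b_i/K_i) = 16.73 / 1875 = 0.008924 m/day.
Q = K_eq · A · (Δh/L) = 0.008924 × 709 × (11.7/16.73) = 4.425 m³/day.

4.42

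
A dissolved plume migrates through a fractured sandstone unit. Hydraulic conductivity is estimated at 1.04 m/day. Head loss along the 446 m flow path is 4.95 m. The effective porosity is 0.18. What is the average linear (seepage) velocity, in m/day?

Hydraulic gradient i = Δh / L = 4.95 / 446 = 0.01110.
Darcy flux q = K · i = 1.040 × 0.01110 = 0.01154 m/day.
Seepage velocity v = q / n_e = 0.01154 / 0.18 = 0.06413 m/day.

0.0641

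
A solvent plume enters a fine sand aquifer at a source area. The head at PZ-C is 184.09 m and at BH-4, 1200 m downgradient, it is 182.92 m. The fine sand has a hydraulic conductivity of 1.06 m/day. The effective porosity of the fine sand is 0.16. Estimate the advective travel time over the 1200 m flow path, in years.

509

Hydraulic gradient i = (184.09 − 182.92) / 1200 = 1.17 / 1200 = 0.0009750.
Darcy flux q = K · i = 1.060 × 0.0009750 = 0.001033 m/day.
Seepage velocity v = q / n_e = 0.001033 / 0.16 = 0.006459 m/day.
Travel time t = L / v = 1200 / 0.006459 = 1.858e+05 days = 508.6 years.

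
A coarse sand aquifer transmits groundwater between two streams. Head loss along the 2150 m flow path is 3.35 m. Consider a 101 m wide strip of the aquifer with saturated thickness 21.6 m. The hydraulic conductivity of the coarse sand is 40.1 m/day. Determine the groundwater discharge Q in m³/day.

Cross-sectional area A = 101 × 21.6 = 2182 m².
Hydraulic gradient i = Δh / L = 3.35 / 2150 = 0.001558.
Darcy's law: Q = K · A · i = 40.10 × 2182 × 0.001558 = 136.3 m³/day.

136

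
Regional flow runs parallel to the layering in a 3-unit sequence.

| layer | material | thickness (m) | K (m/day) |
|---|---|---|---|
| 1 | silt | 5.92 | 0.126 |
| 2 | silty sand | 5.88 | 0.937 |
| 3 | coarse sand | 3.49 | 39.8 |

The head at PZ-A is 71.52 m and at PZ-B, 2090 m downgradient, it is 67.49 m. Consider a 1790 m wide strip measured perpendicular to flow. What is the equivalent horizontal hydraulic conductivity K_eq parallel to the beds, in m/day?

9.49

Flow is parallel to layering, so each bed carries its own Darcy discharge and the transmissivities add.
Σ(K_i·b_i) = 0.126×5.92 + 0.937×5.88 + 39.8×3.49 = 145.2 m²/day.
Total thickness b = 15.29 m, so K_eq = Σ(K_i·b_i)/b = 9.494 m/day.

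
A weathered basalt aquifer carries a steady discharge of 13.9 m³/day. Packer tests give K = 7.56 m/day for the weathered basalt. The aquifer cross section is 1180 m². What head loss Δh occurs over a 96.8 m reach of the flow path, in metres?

0.151

From Q = K·A·i, i = Q / (K·A) = 13.9 / (7.560 × 1180) = 0.001558.
Head loss Δh = i · L = 0.001558 × 96.8 = 0.1508 m.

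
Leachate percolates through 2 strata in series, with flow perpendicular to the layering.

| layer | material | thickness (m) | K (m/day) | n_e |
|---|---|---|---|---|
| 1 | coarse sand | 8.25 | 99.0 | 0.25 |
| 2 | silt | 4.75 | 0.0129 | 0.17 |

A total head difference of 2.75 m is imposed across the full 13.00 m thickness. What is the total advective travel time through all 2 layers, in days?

384

With flow normal to the layers, continuity requires the same specific discharge q through every layer.
Σ(b_i/K_i) = 8.25/99.0 + 4.75/0.0129 = 368.3 d.
q = Δh / Σ(b_i/K_i) = 2.75 / 368.3 = 0.007467 m/day.
In each layer the seepage velocity is v_i = q/n_i, so the layer transit time is t_i = b_i·n_i / q:
  layer 1 (coarse sand): t_1 = 8.25 × 0.25 / 0.007467 = 276.2 d
  layer 2 (silt): t_2 = 4.75 × 0.17 / 0.007467 = 108.1 d
Total t = Σ t_i = 384.4 days.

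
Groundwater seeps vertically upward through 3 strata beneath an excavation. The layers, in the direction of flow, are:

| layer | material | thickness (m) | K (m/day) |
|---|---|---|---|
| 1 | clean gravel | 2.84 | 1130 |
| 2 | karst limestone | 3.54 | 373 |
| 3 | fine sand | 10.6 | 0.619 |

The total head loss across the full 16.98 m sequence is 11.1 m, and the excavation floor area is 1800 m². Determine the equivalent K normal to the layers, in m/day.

Flow is perpendicular to layering, so the layers act in series and the equivalent K is the thickness-weighted harmonic mean.
Total thickness L = 2.84 + 3.54 + 10.6 = 16.98 m.
Σ(b_i/K_i) = 2.84/1130 + 3.54/373 + 10.6/0.619 = 17.14 d.
K_eq = L / Σ(b_i/K_i) = 16.98 / 17.14 = 0.9909 m/day.

0.991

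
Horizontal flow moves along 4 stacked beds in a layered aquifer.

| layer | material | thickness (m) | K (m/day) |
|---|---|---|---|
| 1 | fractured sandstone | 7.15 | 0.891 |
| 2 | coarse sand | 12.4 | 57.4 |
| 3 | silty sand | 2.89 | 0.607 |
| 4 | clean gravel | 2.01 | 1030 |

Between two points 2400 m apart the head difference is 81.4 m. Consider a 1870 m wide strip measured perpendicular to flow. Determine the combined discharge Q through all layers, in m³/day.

177000

Flow is parallel to layering, so each bed carries its own Darcy discharge and the transmissivities add.
Σ(K_i·b_i) = 0.891×7.15 + 57.4×12.4 + 0.607×2.89 + 1030×2.01 = 2790 m²/day.
Hydraulic gradient i = Δh / L = 81.4 / 2400 = 0.03392.
Q = Σ(K_i·b_i) · W · i = 2790 × 1870 × 0.03392 = 1.770e+05 m³/day.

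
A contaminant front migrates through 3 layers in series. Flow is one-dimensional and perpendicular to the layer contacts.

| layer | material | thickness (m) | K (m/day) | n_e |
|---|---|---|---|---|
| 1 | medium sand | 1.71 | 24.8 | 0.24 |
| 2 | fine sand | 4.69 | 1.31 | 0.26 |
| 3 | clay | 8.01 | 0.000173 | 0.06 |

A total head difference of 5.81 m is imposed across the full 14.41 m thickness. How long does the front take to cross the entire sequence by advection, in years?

With flow normal to the layers, continuity requires the same specific discharge q through every layer.
Σ(b_i/K_i) = 1.71/24.8 + 4.69/1.31 + 8.01/0.000173 = 46304 d.
q = Δh / Σ(b_i/K_i) = 5.81 / 46304 = 0.0001255 m/day.
In each layer the seepage velocity is v_i = q/n_i, so the layer transit time is t_i = b_i·n_i / q:
  layer 1 (medium sand): t_1 = 1.71 × 0.24 / 0.0001255 = 3271 d
  layer 2 (fine sand): t_2 = 4.69 × 0.26 / 0.0001255 = 9718 d
  layer 3 (clay): t_3 = 8.01 × 0.06 / 0.0001255 = 3830 d
Total t = Σ t_i = 16819 days = 46.05 years.

46.0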